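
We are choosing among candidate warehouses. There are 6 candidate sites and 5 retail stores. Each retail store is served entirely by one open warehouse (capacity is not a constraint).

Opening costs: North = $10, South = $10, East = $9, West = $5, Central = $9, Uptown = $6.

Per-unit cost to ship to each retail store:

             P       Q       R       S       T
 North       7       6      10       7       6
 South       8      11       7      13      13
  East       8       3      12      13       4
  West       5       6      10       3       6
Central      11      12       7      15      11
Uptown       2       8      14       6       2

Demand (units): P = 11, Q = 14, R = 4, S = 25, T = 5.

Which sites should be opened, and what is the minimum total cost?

For any fixed open set, each retail store goes to its cheapest open site; total = fixed + service.
{East, West, Central, Uptown}: P→Uptown 2·11=22, Q→East 3·14=42, R→Central 7·4=28, S→West 3·25=75, T→Uptown 2·5=10. Service 177; fixed 29; total 206.
{South, East, West, Uptown}: service 177 + fixed 30 = 207
{East, West, Uptown}: service 189 + fixed 20 = 209
{North, South, East, West, Central, Uptown}: service 177 + fixed 49 = 226
No other subset beats 206.

Open East, West, Central and Uptown; minimum total cost 206.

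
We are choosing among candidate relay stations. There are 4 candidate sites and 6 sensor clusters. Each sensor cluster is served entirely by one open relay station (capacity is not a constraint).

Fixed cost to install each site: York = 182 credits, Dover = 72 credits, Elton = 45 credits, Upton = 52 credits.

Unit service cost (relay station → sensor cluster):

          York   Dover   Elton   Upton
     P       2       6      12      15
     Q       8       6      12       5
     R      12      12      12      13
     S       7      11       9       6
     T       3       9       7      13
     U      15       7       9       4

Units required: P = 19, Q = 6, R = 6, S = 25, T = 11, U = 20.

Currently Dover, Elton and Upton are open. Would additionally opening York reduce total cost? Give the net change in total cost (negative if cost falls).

No — net change +62 (cost rises by 62).

Current service cost with {Dover, Elton, Upton}: 523.
Adding York: each sensor cluster re-picks its cheapest; new service cost 403, saving 120.
Extra fixed cost: 182. Net change = 182 − 120 = 62.
(Totals: 692 → 754.)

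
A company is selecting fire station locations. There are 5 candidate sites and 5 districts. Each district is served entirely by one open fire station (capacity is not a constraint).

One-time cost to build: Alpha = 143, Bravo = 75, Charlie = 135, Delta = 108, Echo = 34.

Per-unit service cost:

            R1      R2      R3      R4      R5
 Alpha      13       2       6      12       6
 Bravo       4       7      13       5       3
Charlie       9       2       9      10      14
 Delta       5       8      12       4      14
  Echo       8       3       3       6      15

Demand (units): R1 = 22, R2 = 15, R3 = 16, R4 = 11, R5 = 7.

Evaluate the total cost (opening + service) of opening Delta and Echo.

Each district is assigned to its cheapest site among the open ones.
{Delta, Echo}: R1→Delta 5·22=110, R2→Echo 3·15=45, R3→Echo 3·16=48, R4→Delta 4·11=44, R5→Delta 14·7=98. Service 345; fixed 142; total 487.

Total cost: 487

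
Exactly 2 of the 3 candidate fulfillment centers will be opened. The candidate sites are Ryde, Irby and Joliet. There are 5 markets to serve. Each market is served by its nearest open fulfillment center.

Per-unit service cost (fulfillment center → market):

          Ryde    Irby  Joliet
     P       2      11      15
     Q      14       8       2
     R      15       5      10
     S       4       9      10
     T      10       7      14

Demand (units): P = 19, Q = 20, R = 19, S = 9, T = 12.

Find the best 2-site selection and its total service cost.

Choose Ryde and Irby; total service cost 413.

With exactly 2 open, each market uses its cheapest among the chosen.
{Ryde, Irby}: P→Ryde 2·19=38, Q→Irby 8·20=160, R→Irby 5·19=95, S→Ryde 4·9=36, T→Irby 7·12=84. Service cost 413.
{Ryde, Joliet}: service cost 424
{Irby, Joliet}: service cost 509
Among all 3 size-2 choices, {Ryde, Irby} is lowest.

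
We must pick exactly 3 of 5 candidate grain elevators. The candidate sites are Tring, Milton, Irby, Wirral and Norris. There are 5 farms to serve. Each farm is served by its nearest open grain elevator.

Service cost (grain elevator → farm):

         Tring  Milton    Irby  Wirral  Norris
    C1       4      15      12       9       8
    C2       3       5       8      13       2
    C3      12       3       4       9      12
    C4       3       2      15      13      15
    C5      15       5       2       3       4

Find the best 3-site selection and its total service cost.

Choose Tring, Milton and Irby; total service cost 14.

With exactly 3 open, each farm uses its cheapest among the chosen.
{Tring, Milton, Irby}: C1→Tring 4, C2→Tring 3, C3→Milton 3, C4→Milton 2, C5→Irby 2. Service cost 14.
{Tring, Milton, Wirral}: service cost 15
{Tring, Milton, Norris}: service cost 15
Among all 10 size-3 choices, {Tring, Milton, Irby} is lowest.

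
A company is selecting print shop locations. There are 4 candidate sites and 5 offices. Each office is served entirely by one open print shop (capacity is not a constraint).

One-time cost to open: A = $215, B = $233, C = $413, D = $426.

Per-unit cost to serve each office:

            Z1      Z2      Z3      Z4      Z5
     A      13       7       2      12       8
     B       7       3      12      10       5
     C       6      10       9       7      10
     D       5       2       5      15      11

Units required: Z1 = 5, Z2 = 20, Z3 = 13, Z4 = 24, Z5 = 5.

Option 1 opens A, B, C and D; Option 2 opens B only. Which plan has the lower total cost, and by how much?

Option 2 is cheaper by 822.

Option 1: {A, B, C, D}: Z1→D 5·5=25, Z2→D 2·20=40, Z3→A 2·13=26, Z4→C 7·24=168, Z5→B 5·5=25. Service 284; fixed 1287; total 1571.
Option 2: {B}: Z1→B 7·5=35, Z2→B 3·20=60, Z3→B 12·13=156, Z4→B 10·24=240, Z5→B 5·5=25. Service 516; fixed 233; total 749.
Difference: |1571 − 749| = 822.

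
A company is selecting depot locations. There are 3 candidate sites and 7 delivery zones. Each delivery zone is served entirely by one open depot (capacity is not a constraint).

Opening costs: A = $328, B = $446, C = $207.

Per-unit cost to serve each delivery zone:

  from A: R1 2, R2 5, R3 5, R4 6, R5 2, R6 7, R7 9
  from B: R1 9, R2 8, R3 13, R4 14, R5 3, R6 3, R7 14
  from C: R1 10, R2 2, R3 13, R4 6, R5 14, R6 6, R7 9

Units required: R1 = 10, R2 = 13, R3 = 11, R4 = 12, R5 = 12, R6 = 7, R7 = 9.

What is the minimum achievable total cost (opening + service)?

For any fixed open set, each delivery zone goes to its cheapest open site; total = fixed + service.
{A}: R1→A 2·10=20, R2→A 5·13=65, R3→A 5·11=55, R4→A 6·12=72, R5→A 2·12=24, R6→A 7·7=49, R7→A 9·9=81. Service 366; fixed 328; total 694.
{C}: service 632 + fixed 207 = 839
{A, C}: service 320 + fixed 535 = 855
{A, B, C}: service 299 + fixed 981 = 1280
No other subset beats 694.

Minimum total cost: 694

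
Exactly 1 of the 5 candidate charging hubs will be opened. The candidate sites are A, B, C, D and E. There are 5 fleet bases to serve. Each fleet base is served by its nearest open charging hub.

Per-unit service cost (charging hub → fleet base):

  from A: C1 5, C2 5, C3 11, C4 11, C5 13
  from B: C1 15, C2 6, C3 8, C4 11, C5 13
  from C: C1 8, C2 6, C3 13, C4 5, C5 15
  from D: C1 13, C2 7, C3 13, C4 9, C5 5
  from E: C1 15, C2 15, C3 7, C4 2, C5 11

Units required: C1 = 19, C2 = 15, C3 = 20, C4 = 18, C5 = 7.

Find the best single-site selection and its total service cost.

Choose A only; total service cost 679.

With exactly 1 open, each fleet base uses its cheapest among the chosen.
{A}: C1→A 5·19=95, C2→A 5·15=75, C3→A 11·20=220, C4→A 11·18=198, C5→A 13·7=91. Service cost 679.
{C}: service cost 697
{E}: service cost 763
Among all 5 size-1 choices, {A} is lowest.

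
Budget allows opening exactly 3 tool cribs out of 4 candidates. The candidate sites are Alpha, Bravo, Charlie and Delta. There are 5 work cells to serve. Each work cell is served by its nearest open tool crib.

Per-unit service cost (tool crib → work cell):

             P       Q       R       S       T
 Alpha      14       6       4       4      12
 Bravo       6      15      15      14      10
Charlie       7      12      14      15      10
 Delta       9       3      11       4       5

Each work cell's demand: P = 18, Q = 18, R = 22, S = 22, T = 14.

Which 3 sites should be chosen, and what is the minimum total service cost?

With exactly 3 open, each work cell uses its cheapest among the chosen.
{Alpha, Bravo, Delta}: P→Bravo 6·18=108, Q→Delta 3·18=54, R→Alpha 4·22=88, S→Alpha 4·22=88, T→Delta 5·14=70. Service cost 408.
{Alpha, Charlie, Delta}: service cost 426
{Alpha, Bravo, Charlie}: service cost 532
Among all 4 size-3 choices, {Alpha, Bravo, Delta} is lowest.

Choose Alpha, Bravo and Delta; total service cost 408.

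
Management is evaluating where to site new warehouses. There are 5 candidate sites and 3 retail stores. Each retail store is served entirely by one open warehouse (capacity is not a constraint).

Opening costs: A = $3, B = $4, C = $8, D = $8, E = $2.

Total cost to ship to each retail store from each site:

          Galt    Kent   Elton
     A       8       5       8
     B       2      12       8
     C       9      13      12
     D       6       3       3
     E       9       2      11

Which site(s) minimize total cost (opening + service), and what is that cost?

For any fixed open set, each retail store goes to its cheapest open site; total = fixed + service.
{B, E}: Galt→B 2, Kent→E 2, Elton→B 8. Service 12; fixed 6; total 18.
{B, D}: Galt→B 2, Kent→D 3, Elton→D 3. Service 8; fixed 12; total 20.
{D}: Galt→D 6, Kent→D 3, Elton→D 3. Service 12; fixed 8; total 20.
{A, B, C, D, E}: service 7 + fixed 25 = 32
No other subset beats 18.

Open B and E; minimum total cost 18.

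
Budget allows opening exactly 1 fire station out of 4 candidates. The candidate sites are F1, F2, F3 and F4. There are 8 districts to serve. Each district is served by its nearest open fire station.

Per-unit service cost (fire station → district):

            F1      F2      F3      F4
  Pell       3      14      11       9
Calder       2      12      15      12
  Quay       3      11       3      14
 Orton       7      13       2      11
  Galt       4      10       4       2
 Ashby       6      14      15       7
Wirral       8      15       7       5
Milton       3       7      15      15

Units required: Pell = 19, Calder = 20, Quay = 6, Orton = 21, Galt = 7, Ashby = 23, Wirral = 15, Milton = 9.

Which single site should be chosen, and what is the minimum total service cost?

With exactly 1 open, each district uses its cheapest among the chosen.
{F1}: Pell→F1 3·19=57, Calder→F1 2·20=40, Quay→F1 3·6=18, Orton→F1 7·21=147, Galt→F1 4·7=28, Ashby→F1 6·23=138, Wirral→F1 8·15=120, Milton→F1 3·9=27. Service cost 575.
{F4}: service cost 1111
{F3}: service cost 1182
Among all 4 size-1 choices, {F1} is lowest.

Choose F1 only; total service cost 575.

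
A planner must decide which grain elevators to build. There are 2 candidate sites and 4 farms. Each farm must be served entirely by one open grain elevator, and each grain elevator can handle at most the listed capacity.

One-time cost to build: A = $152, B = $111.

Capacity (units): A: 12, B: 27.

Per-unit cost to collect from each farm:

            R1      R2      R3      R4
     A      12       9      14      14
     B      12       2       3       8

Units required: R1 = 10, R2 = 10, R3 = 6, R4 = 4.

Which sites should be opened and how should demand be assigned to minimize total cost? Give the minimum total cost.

Minimum total cost: 453

Open {A, B}: R1→A 12·10=120, R2→B 2·10=20, R3→B 3·6=18, R4→B 8·4=32.
Loads: A carries 10/12, B carries 20/27. Service 190; fixed 263; total 453.
Next best feasible plan costs 477.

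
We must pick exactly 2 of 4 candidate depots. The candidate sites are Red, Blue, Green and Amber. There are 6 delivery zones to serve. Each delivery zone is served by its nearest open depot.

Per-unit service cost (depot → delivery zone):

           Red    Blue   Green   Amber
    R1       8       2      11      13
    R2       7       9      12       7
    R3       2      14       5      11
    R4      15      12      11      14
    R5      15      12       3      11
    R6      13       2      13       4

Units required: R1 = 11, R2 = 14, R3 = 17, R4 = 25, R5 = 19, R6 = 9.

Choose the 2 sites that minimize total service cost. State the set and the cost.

With exactly 2 open, each delivery zone uses its cheapest among the chosen.
{Blue, Green}: R1→Blue 2·11=22, R2→Blue 9·14=126, R3→Green 5·17=85, R4→Green 11·25=275, R5→Green 3·19=57, R6→Blue 2·9=18. Service cost 583.
{Red, Green}: service cost 669
{Green, Amber}: service cost 672
Among all 6 size-2 choices, {Blue, Green} is lowest.

Choose Blue and Green; total service cost 583.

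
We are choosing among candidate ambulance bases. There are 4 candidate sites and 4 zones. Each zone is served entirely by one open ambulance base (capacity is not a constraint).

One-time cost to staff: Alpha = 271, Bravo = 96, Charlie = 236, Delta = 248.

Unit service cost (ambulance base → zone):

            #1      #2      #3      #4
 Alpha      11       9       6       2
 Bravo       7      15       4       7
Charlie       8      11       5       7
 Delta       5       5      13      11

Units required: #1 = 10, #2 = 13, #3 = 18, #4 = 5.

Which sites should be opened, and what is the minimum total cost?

Open Bravo only; minimum total cost 468.

For any fixed open set, each zone goes to its cheapest open site; total = fixed + service.
{Bravo}: #1→Bravo 7·10=70, #2→Bravo 15·13=195, #3→Bravo 4·18=72, #4→Bravo 7·5=35. Service 372; fixed 96; total 468.
{Bravo, Delta}: service 222 + fixed 344 = 566
{Charlie}: service 348 + fixed 236 = 584
{Alpha, Bravo, Charlie, Delta}: #1→Delta 5·10=50, #2→Delta 5·13=65, #3→Bravo 4·18=72, #4→Alpha 2·5=10. Service 197; fixed 851; total 1048.
No other subset beats 468.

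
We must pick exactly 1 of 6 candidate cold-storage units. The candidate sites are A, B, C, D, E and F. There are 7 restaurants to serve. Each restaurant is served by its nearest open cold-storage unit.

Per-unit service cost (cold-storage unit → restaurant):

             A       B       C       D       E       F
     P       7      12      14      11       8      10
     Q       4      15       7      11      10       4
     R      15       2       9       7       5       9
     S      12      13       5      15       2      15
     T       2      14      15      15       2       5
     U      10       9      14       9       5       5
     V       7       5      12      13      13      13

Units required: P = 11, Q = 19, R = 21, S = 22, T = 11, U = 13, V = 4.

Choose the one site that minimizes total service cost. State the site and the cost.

With exactly 1 open, each restaurant uses its cheapest among the chosen.
{E}: P→E 8·11=88, Q→E 10·19=190, R→E 5·21=105, S→E 2·22=44, T→E 2·11=22, U→E 5·13=65, V→E 13·4=52. Service cost 566.
{F}: service cost 877
{A}: service cost 912
Among all 6 size-1 choices, {E} is lowest.

Choose E only; total service cost 566.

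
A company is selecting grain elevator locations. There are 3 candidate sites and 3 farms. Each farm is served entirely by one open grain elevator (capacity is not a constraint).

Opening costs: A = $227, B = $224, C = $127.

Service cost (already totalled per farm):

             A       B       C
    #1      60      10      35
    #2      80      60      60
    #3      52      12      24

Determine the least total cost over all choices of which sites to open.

For any fixed open set, each farm goes to its cheapest open site; total = fixed + service.
{C}: #1→C 35, #2→C 60, #3→C 24. Service 119; fixed 127; total 246.
{B}: #1→B 10, #2→B 60, #3→B 12. Service 82; fixed 224; total 306.
{A}: service 192 + fixed 227 = 419
{A, B, C}: service 82 + fixed 578 = 660
No other subset beats 246.

Minimum total cost: 246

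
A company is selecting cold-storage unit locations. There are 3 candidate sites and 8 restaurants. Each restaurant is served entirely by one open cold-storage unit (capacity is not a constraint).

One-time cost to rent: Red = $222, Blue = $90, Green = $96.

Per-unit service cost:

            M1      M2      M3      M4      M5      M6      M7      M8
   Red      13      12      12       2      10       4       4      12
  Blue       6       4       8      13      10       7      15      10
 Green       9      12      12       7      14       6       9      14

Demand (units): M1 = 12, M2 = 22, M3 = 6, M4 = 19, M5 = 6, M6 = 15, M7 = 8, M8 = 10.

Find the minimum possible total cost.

For any fixed open set, each restaurant goes to its cheapest open site; total = fixed + service.
{Red, Blue}: M1→Blue 6·12=72, M2→Blue 4·22=88, M3→Blue 8·6=48, M4→Red 2·19=38, M5→Red 10·6=60, M6→Red 4·15=60, M7→Red 4·8=32, M8→Blue 10·10=100. Service 498; fixed 312; total 810.
{Blue, Green}: service 663 + fixed 186 = 849
{Red, Blue, Green}: service 498 + fixed 408 = 906
{Blue}: service 840 + fixed 90 = 930
(All 7 nonempty subsets were checked; Red and Blue is lowest.)

Minimum total cost: 810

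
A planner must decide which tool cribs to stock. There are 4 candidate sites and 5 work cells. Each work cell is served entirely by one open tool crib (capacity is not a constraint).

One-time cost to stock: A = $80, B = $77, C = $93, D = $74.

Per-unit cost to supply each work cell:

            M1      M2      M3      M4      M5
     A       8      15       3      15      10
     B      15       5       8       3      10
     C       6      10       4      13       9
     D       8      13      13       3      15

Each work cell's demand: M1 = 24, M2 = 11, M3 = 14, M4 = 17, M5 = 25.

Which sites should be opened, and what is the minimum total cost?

Open B and C; minimum total cost 701.

For any fixed open set, each work cell goes to its cheapest open site; total = fixed + service.
{B, C}: M1→C 6·24=144, M2→B 5·11=55, M3→C 4·14=56, M4→B 3·17=51, M5→C 9·25=225. Service 531; fixed 170; total 701.
{A, B}: M1→A 8·24=192, M2→B 5·11=55, M3→A 3·14=42, M4→B 3·17=51, M5→A 10·25=250. Service 590; fixed 157; total 747.
{C, D}: service 586 + fixed 167 = 753
{A, B, C, D}: service 517 + fixed 324 = 841
No other subset beats 701.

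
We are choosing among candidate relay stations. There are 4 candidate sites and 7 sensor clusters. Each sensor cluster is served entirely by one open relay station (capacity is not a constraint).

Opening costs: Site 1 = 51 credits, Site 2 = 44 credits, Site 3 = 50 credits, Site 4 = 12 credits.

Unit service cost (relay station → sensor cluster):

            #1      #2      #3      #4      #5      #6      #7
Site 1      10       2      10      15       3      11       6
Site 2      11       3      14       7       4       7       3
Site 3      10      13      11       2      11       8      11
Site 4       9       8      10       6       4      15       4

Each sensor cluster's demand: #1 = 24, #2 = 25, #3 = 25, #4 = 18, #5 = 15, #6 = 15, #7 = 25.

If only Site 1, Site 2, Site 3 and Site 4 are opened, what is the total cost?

Each sensor cluster is assigned to its cheapest site among the open ones.
{Site 1, Site 2, Site 3, Site 4}: #1→Site 4 9·24=216, #2→Site 1 2·25=50, #3→Site 1 10·25=250, #4→Site 3 2·18=36, #5→Site 1 3·15=45, #6→Site 2 7·15=105, #7→Site 2 3·25=75. Service 777; fixed 157; total 934.

Total cost: 934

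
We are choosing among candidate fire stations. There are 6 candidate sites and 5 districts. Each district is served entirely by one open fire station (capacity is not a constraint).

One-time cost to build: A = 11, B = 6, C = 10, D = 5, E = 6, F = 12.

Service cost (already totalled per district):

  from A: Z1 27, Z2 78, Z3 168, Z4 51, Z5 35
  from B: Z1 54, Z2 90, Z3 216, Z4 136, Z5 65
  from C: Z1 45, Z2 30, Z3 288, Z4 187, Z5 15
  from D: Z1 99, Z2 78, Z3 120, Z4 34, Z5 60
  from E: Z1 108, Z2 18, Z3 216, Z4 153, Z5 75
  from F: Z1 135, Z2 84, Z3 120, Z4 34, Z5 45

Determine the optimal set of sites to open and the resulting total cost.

For any fixed open set, each district goes to its cheapest open site; total = fixed + service.
{A, C, D, E}: Z1→A 27, Z2→E 18, Z3→D 120, Z4→D 34, Z5→C 15. Service 214; fixed 32; total 246.
{A, B, C, D, E}: Z1→A 27, Z2→E 18, Z3→D 120, Z4→D 34, Z5→C 15. Service 214; fixed 38; total 252.
{A, C, D}: service 226 + fixed 26 = 252
{A, B, C, D, E, F}: service 214 + fixed 50 = 264
No other subset beats 246.

Open A, C, D and E; minimum total cost 246.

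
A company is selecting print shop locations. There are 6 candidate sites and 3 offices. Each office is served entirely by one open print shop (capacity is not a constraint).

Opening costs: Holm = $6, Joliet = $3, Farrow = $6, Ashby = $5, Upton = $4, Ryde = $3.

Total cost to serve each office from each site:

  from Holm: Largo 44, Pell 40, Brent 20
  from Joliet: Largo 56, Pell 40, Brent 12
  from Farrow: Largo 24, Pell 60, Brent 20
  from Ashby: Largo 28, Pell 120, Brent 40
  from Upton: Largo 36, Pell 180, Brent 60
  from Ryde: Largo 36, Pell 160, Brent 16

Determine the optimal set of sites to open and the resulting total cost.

For any fixed open set, each office goes to its cheapest open site; total = fixed + service.
{Joliet, Farrow}: Largo→Farrow 24, Pell→Joliet 40, Brent→Joliet 12. Service 76; fixed 9; total 85.
{Joliet, Farrow, Ryde}: service 76 + fixed 12 = 88
{Joliet, Ashby}: Largo→Ashby 28, Pell→Joliet 40, Brent→Joliet 12. Service 80; fixed 8; total 88.
{Holm, Joliet, Farrow, Ashby, Upton, Ryde}: Largo→Farrow 24, Pell→Holm 40, Brent→Joliet 12. Service 76; fixed 27; total 103.
No other subset beats 85.

Open Joliet and Farrow; minimum total cost 85.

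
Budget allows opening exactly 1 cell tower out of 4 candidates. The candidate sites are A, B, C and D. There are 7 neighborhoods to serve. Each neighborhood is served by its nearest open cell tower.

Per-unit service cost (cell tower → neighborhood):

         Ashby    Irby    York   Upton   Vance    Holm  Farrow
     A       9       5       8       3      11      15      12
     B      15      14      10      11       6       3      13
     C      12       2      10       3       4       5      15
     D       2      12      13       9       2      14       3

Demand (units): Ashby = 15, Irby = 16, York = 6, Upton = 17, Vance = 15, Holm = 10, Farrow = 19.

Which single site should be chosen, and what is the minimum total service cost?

With exactly 1 open, each neighborhood uses its cheapest among the chosen.
{D}: Ashby→D 2·15=30, Irby→D 12·16=192, York→D 13·6=78, Upton→D 9·17=153, Vance→D 2·15=30, Holm→D 14·10=140, Farrow→D 3·19=57. Service cost 680.
{C}: service cost 718
{A}: service cost 857
Among all 4 size-1 choices, {D} is lowest.

Choose D only; total service cost 680.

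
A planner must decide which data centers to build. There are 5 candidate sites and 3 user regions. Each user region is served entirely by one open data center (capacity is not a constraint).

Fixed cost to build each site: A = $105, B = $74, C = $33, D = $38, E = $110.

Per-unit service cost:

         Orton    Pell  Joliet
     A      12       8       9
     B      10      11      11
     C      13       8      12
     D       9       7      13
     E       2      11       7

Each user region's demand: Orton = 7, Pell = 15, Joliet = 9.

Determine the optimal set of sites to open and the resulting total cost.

For any fixed open set, each user region goes to its cheapest open site; total = fixed + service.
{D}: Orton→D 9·7=63, Pell→D 7·15=105, Joliet→D 13·9=117. Service 285; fixed 38; total 323.
{D, E}: service 182 + fixed 148 = 330
{C, E}: Orton→E 2·7=14, Pell→C 8·15=120, Joliet→E 7·9=63. Service 197; fixed 143; total 340.
{A, B, C, D, E}: Orton→E 2·7=14, Pell→D 7·15=105, Joliet→E 7·9=63. Service 182; fixed 360; total 542.
No other subset beats 323.

Open D only; minimum total cost 323.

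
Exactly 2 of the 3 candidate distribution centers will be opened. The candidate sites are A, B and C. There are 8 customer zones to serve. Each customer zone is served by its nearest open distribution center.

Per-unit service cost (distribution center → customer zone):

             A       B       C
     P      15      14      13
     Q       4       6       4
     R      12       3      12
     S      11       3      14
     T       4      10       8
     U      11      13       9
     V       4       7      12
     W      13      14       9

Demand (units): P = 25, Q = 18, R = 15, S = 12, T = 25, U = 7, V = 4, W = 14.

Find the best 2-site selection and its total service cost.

With exactly 2 open, each customer zone uses its cheapest among the chosen.
{A, B}: P→B 14·25=350, Q→A 4·18=72, R→B 3·15=45, S→B 3·12=36, T→A 4·25=100, U→A 11·7=77, V→A 4·4=16, W→A 13·14=182. Service cost 878.
{B, C}: service cost 895
{A, C}: service cost 1014
Among all 3 size-2 choices, {A, B} is lowest.

Choose A and B; total service cost 878.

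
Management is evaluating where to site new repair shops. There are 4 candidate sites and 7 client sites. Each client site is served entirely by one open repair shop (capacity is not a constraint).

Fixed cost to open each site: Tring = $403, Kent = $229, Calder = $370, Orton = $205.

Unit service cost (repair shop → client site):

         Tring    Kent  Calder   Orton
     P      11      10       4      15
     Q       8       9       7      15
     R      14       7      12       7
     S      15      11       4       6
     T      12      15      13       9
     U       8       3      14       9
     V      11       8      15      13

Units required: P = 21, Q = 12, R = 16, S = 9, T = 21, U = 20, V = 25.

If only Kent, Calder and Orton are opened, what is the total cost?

Total cost: 1569

Each client site is assigned to its cheapest site among the open ones.
{Kent, Calder, Orton}: P→Calder 4·21=84, Q→Calder 7·12=84, R→Kent 7·16=112, S→Calder 4·9=36, T→Orton 9·21=189, U→Kent 3·20=60, V→Kent 8·25=200. Service 765; fixed 804; total 1569.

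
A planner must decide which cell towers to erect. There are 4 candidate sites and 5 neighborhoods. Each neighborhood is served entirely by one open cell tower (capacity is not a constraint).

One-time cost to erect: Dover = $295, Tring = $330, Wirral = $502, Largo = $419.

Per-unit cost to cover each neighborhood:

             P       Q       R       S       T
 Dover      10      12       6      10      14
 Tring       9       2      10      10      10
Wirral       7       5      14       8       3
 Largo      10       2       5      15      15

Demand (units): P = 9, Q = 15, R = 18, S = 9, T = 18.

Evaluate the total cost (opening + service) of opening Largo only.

Each neighborhood is assigned to its cheapest site among the open ones.
{Largo}: P→Largo 10·9=90, Q→Largo 2·15=30, R→Largo 5·18=90, S→Largo 15·9=135, T→Largo 15·18=270. Service 615; fixed 419; total 1034.

Total cost: 1034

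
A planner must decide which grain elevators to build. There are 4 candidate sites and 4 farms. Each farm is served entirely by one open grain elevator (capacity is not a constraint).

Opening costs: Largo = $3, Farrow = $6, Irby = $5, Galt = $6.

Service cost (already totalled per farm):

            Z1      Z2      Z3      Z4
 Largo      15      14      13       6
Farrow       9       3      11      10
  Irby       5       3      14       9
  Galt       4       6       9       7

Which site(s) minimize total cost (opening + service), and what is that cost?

Open Galt only; minimum total cost 32.

For any fixed open set, each farm goes to its cheapest open site; total = fixed + service.
{Galt}: Z1→Galt 4, Z2→Galt 6, Z3→Galt 9, Z4→Galt 7. Service 26; fixed 6; total 32.
{Largo, Galt}: Z1→Galt 4, Z2→Galt 6, Z3→Galt 9, Z4→Largo 6. Service 25; fixed 9; total 34.
{Irby, Galt}: Z1→Galt 4, Z2→Irby 3, Z3→Galt 9, Z4→Galt 7. Service 23; fixed 11; total 34.
{Largo, Farrow, Irby, Galt}: Z1→Galt 4, Z2→Farrow 3, Z3→Galt 9, Z4→Largo 6. Service 22; fixed 20; total 42.
No other subset beats 32.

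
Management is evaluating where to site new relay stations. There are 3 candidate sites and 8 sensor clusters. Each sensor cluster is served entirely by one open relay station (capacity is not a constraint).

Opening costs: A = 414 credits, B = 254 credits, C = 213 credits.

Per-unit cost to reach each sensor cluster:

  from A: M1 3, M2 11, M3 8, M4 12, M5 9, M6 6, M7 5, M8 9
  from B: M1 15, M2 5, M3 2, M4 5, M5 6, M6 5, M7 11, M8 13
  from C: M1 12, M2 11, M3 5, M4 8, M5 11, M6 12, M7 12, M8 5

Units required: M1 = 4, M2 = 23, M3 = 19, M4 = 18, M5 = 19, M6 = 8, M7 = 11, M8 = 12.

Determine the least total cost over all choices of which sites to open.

For any fixed open set, each sensor cluster goes to its cheapest open site; total = fixed + service.
{B}: M1→B 15·4=60, M2→B 5·23=115, M3→B 2·19=38, M4→B 5·18=90, M5→B 6·19=114, M6→B 5·8=40, M7→B 11·11=121, M8→B 13·12=156. Service 734; fixed 254; total 988.
{B, C}: M1→C 12·4=48, M2→B 5·23=115, M3→B 2·19=38, M4→B 5·18=90, M5→B 6·19=114, M6→B 5·8=40, M7→B 11·11=121, M8→C 5·12=60. Service 626; fixed 467; total 1093.
{A, B}: M1→A 3·4=12, M2→B 5·23=115, M3→B 2·19=38, M4→B 5·18=90, M5→B 6·19=114, M6→B 5·8=40, M7→A 5·11=55, M8→A 9·12=108. Service 572; fixed 668; total 1240.
{A, B, C}: service 524 + fixed 881 = 1405
No other subset beats 988.

Minimum total cost: 988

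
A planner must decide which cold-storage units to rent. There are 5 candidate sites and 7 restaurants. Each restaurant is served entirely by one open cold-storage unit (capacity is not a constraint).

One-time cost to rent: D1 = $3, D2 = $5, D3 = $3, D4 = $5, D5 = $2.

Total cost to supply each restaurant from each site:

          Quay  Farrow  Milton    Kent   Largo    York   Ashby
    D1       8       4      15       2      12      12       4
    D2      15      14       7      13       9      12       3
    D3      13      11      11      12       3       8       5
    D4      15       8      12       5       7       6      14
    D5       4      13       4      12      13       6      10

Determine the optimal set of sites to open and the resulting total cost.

For any fixed open set, each restaurant goes to its cheapest open site; total = fixed + service.
{D1, D3, D5}: Quay→D5 4, Farrow→D1 4, Milton→D5 4, Kent→D1 2, Largo→D3 3, York→D5 6, Ashby→D1 4. Service 27; fixed 8; total 35.
{D1, D2, D3, D5}: Quay→D5 4, Farrow→D1 4, Milton→D5 4, Kent→D1 2, Largo→D3 3, York→D5 6, Ashby→D2 3. Service 26; fixed 13; total 39.
{D1, D3, D4, D5}: service 27 + fixed 13 = 40
{D1, D2, D3, D4, D5}: service 26 + fixed 18 = 44
No other subset beats 35.

Open D1, D3 and D5; minimum total cost 35.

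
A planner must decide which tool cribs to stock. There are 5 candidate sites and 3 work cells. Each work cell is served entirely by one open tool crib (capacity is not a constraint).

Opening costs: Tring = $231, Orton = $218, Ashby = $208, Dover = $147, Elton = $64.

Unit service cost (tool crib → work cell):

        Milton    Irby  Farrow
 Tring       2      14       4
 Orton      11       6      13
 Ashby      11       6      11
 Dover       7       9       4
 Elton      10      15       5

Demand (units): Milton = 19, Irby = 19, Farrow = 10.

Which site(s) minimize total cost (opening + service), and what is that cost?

Open Dover only; minimum total cost 491.

For any fixed open set, each work cell goes to its cheapest open site; total = fixed + service.
{Dover}: Milton→Dover 7·19=133, Irby→Dover 9·19=171, Farrow→Dover 4·10=40. Service 344; fixed 147; total 491.
{Dover, Elton}: service 344 + fixed 211 = 555
{Tring}: Milton→Tring 2·19=38, Irby→Tring 14·19=266, Farrow→Tring 4·10=40. Service 344; fixed 231; total 575.
{Tring, Orton, Ashby, Dover, Elton}: Milton→Tring 2·19=38, Irby→Orton 6·19=114, Farrow→Tring 4·10=40. Service 192; fixed 868; total 1060.
No other subset beats 491.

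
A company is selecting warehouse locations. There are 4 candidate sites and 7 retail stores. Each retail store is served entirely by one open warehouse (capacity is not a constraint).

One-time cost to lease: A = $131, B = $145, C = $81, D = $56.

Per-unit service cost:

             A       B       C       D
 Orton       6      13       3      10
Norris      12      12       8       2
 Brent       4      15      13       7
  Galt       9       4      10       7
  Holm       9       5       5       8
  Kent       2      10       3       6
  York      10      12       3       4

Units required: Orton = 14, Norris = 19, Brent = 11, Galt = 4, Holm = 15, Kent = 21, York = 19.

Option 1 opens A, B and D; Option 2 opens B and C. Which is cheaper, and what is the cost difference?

Option 1: {A, B, D}: Orton→A 6·14=84, Norris→D 2·19=38, Brent→A 4·11=44, Galt→B 4·4=16, Holm→B 5·15=75, Kent→A 2·21=42, York→D 4·19=76. Service 375; fixed 332; total 707.
Option 2: {B, C}: Orton→C 3·14=42, Norris→C 8·19=152, Brent→C 13·11=143, Galt→B 4·4=16, Holm→B 5·15=75, Kent→C 3·21=63, York→C 3·19=57. Service 548; fixed 226; total 774.
Difference: |707 − 774| = 67.

Option 1 is cheaper by 67.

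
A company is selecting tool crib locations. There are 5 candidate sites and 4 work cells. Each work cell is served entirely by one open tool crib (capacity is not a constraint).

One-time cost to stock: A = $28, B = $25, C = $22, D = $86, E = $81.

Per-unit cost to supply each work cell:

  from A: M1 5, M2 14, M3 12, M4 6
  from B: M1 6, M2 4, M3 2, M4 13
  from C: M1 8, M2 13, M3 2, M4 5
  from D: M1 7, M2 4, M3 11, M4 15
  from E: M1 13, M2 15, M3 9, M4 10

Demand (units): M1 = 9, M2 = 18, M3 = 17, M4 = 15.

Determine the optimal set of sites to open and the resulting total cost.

Open B and C; minimum total cost 282.

For any fixed open set, each work cell goes to its cheapest open site; total = fixed + service.
{B, C}: M1→B 6·9=54, M2→B 4·18=72, M3→B 2·17=34, M4→C 5·15=75. Service 235; fixed 47; total 282.
{A, B}: service 241 + fixed 53 = 294
{A, B, C}: service 226 + fixed 75 = 301
{A, B, C, D, E}: M1→A 5·9=45, M2→B 4·18=72, M3→B 2·17=34, M4→C 5·15=75. Service 226; fixed 242; total 468.
No other subset beats 282.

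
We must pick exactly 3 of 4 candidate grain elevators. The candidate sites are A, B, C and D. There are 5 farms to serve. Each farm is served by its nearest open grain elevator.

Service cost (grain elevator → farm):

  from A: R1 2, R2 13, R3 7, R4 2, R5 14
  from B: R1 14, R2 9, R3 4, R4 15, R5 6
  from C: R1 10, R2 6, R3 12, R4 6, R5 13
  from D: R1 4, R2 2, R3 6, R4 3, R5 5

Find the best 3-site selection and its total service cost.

With exactly 3 open, each farm uses its cheapest among the chosen.
{A, B, D}: R1→A 2, R2→D 2, R3→B 4, R4→A 2, R5→D 5. Service cost 15.
{A, C, D}: service cost 17
{B, C, D}: service cost 18
Among all 4 size-3 choices, {A, B, D} is lowest.

Choose A, B and D; total service cost 15.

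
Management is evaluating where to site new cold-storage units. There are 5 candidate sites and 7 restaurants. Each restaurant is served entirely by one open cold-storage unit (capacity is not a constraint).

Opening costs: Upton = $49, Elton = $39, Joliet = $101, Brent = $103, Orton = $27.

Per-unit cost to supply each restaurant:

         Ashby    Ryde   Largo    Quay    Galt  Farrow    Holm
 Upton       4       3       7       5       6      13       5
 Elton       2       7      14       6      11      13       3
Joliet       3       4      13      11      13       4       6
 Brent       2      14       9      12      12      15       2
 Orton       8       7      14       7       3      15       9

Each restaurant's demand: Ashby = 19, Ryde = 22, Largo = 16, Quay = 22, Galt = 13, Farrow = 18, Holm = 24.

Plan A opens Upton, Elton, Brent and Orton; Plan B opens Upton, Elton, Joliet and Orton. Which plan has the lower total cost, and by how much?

Plan A: {Upton, Elton, Brent, Orton}: Ashby→Elton 2·19=38, Ryde→Upton 3·22=66, Largo→Upton 7·16=112, Quay→Upton 5·22=110, Galt→Orton 3·13=39, Farrow→Upton 13·18=234, Holm→Brent 2·24=48. Service 647; fixed 218; total 865.
Plan B: {Upton, Elton, Joliet, Orton}: Ashby→Elton 2·19=38, Ryde→Upton 3·22=66, Largo→Upton 7·16=112, Quay→Upton 5·22=110, Galt→Orton 3·13=39, Farrow→Joliet 4·18=72, Holm→Elton 3·24=72. Service 509; fixed 216; total 725.
Difference: |865 − 725| = 140.

Plan B is cheaper by 140.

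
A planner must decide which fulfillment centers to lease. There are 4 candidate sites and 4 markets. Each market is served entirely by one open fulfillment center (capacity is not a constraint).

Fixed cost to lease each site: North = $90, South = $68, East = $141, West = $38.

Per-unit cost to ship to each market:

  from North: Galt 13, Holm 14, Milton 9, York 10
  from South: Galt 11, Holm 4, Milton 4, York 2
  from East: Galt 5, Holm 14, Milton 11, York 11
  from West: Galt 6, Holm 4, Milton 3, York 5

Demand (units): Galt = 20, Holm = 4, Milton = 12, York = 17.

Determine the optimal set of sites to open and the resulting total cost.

For any fixed open set, each market goes to its cheapest open site; total = fixed + service.
{West}: Galt→West 6·20=120, Holm→West 4·4=16, Milton→West 3·12=36, York→West 5·17=85. Service 257; fixed 38; total 295.
{South, West}: Galt→West 6·20=120, Holm→South 4·4=16, Milton→West 3·12=36, York→South 2·17=34. Service 206; fixed 106; total 312.
{North, West}: Galt→West 6·20=120, Holm→West 4·4=16, Milton→West 3·12=36, York→West 5·17=85. Service 257; fixed 128; total 385.
{North, South, East, West}: Galt→East 5·20=100, Holm→South 4·4=16, Milton→West 3·12=36, York→South 2·17=34. Service 186; fixed 337; total 523.
(All 15 nonempty subsets were checked; West only is lowest.)

Open West only; minimum total cost 295.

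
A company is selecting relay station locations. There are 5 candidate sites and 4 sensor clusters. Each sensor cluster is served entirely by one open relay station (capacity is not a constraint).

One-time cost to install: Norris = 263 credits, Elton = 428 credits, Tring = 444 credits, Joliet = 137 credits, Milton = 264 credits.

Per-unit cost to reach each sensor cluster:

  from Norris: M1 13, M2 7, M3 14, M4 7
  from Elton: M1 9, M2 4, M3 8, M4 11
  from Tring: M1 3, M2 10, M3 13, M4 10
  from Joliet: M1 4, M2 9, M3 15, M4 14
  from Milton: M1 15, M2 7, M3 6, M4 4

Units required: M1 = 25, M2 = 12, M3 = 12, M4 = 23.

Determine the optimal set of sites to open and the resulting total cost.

For any fixed open set, each sensor cluster goes to its cheapest open site; total = fixed + service.
{Joliet, Milton}: M1→Joliet 4·25=100, M2→Milton 7·12=84, M3→Milton 6·12=72, M4→Milton 4·23=92. Service 348; fixed 401; total 749.
{Joliet}: service 710 + fixed 137 = 847
{Milton}: service 623 + fixed 264 = 887
{Norris, Elton, Tring, Joliet, Milton}: M1→Tring 3·25=75, M2→Elton 4·12=48, M3→Milton 6·12=72, M4→Milton 4·23=92. Service 287; fixed 1536; total 1823.
No other subset beats 749.

Open Joliet and Milton; minimum total cost 749.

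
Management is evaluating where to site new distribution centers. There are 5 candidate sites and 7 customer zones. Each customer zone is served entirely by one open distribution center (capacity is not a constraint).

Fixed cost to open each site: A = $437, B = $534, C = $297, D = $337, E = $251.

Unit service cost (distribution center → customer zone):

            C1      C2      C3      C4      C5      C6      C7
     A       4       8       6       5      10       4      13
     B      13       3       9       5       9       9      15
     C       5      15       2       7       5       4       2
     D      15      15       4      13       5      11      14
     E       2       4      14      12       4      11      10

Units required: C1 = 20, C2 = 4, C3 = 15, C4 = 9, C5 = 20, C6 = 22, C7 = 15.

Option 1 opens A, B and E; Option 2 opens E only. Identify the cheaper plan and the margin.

Option 2 is cheaper by 630.

Option 1: {A, B, E}: C1→E 2·20=40, C2→B 3·4=12, C3→A 6·15=90, C4→A 5·9=45, C5→E 4·20=80, C6→A 4·22=88, C7→E 10·15=150. Service 505; fixed 1222; total 1727.
Option 2: {E}: C1→E 2·20=40, C2→E 4·4=16, C3→E 14·15=210, C4→E 12·9=108, C5→E 4·20=80, C6→E 11·22=242, C7→E 10·15=150. Service 846; fixed 251; total 1097.
Difference: |1727 − 1097| = 630.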